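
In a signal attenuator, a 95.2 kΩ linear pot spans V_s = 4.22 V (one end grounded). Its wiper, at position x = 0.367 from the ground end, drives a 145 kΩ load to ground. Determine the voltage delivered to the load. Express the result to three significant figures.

V_out ≈ 1.34 V

Split the track: R_lower = x·R_p = 34.94 kΩ, R_upper = (1−x)·R_p = 60.26 kΩ.
(x·R_p) ‖ R_L = 28.15 kΩ.
Loaded-divider output: V_out = 4.22 × 0.3184 = 1.344 V.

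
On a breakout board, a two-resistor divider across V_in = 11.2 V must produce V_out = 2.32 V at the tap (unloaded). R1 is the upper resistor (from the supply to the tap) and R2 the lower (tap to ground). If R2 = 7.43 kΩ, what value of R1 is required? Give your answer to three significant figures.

V_out/V_in = R2/(R1+R2) = 0.2071.
R1 = R2·(1/k − 1) = 7.43 × 3.828 = 28.44 kΩ.

R1 ≈ 28.4 kΩ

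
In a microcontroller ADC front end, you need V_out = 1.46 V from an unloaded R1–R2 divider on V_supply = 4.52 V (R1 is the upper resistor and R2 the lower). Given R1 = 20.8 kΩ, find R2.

V_out/V_supply = R2/(R1+R2) = 0.3230.
Rearranging, R2 = R1·k/(1−k) = 20.8 × 0.4771 = 9.924 kΩ.

R2 ≈ 9.92 kΩ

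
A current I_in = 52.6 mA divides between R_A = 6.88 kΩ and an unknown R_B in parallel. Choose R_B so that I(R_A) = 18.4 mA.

R_B ≈ 3.70 kΩ

The fraction through R_A equals R_B/(R_A+R_B).
With f = 0.3498, R_B = R_A · f/(1−f) = 6.88 × 0.5380 = 3.702 kΩ.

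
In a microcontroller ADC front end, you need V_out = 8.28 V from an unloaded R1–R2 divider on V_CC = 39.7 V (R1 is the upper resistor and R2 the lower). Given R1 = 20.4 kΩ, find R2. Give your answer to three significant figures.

The divider ratio is R2/(R1+R2) = 8.28/39.7 = 0.2086.
So R2 = R1 · V_out/(V_CC − V_out) = 20.4 × 8.28/(39.7 − 8.28) = 20.4 × 0.2635 = 5.376 kΩ.

R2 ≈ 5.38 kΩ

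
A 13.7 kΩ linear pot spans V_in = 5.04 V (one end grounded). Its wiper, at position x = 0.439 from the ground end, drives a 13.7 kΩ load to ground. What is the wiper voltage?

V_out ≈ 1.78 V

Lower segment x·R_p = 6.014 kΩ; upper segment (1−x)·R_p = 7.686 kΩ.
Lower segment in parallel with the load: 6.014 ‖ 13.7 = 4.179 kΩ.
Then V_out = V_in · 4.179/(7.686 + 4.179) = 1.775 V.
(Unloaded: V_out = x·V_in = 2.21 V.)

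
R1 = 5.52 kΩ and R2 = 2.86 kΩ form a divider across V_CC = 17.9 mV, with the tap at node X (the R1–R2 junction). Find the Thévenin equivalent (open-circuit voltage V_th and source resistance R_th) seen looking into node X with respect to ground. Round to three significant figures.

With X open, the divider is unloaded: V_th = 17.9 × 2.86/8.380 = 6.109 mV.
Looking into X with the source shorted: R_th = R1·R2/(R1+R2) = 5.520 × 2.86/8.380 = 1.884 kΩ.

V_th ≈ 6.11 mV, R_th ≈ 1.88 kΩ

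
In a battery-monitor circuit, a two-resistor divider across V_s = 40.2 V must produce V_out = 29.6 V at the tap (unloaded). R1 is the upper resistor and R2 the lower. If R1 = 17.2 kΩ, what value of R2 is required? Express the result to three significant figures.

Required fraction k = V_out/V_s = 0.7363.
Rearranging, R2 = R1·k/(1−k) = 17.2 × 2.792 = 48.03 kΩ.

R2 ≈ 48.0 kΩ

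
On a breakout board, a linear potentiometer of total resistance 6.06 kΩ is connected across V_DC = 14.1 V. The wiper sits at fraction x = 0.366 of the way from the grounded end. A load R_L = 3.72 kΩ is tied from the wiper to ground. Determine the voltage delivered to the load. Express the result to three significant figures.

V_out ≈ 3.74 V

The pot divides into 3.842 kΩ above the wiper and 2.218 kΩ below.
R_L loads the lower segment: effective lower R = 1.390 kΩ.
Loaded-divider output: V_out = 14.1 × 0.2656 = 3.745 V.
(Unloaded: V_out = x·V_DC = 5.16 V.)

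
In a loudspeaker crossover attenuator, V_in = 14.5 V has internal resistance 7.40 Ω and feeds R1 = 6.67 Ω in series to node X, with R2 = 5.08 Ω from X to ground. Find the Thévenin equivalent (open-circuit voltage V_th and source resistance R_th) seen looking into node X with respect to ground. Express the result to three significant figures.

V_th ≈ 3.85 V, R_th ≈ 3.73 Ω

R1' = 7.40 + 6.67 = 14.07 Ω (source resistance + R1).
V_th is the unloaded tap voltage: V_in · R2/(R1'+R2) = 14.5 × 0.2653 = 3.846 V.
Zeroing V_in shorts the top of R1' to ground, so R_th = R1' ‖ R2 = 3.732 Ω.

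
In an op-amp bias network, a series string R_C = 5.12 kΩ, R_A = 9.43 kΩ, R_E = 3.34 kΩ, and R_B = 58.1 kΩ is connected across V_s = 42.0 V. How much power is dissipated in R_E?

P ≈ 1.02 mW

The common current is I = 42.0/75.99 = 0.5527 mA.
P(R_E) = I²·R_E = (0.5527)² × 3.34 = 1.020 mW.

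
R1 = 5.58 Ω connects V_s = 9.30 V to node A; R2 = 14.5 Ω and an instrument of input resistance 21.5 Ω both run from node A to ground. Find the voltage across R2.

V_out ≈ 5.66 V

The load sits in parallel with R2, giving an effective lower resistance R2' = R2·R_L/(R2+R_L) = 8.660 Ω.
Voltage divider with the loaded lower leg: V_out = 9.30 × 8.660/(5.58 + 8.660) = 9.30 × 0.6081 = 5.656 V.
(Unloaded it would be 6.72 V; the load pulls it down.)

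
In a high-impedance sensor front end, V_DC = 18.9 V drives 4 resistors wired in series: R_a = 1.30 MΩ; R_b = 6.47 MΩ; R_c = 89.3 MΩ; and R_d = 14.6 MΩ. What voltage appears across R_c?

V ≈ 15.1 V

ΣR = 1.30 + 6.47 + 89.3 + 14.6 = 111.7 MΩ.
V = V_DC · R/ΣR = 18.9 × 0.7997 = 15.11 V.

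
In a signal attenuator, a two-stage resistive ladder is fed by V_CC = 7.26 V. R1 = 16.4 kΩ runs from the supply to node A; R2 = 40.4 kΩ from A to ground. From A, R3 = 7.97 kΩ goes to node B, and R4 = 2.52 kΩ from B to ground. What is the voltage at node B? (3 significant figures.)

The second stage (R3 + R4 = 10.49 kΩ) loads node A in parallel with R2.
Effective lower resistance at A: R2 ‖ 10.49 = 8.328 kΩ.
First divider: V_A = V_CC · 8.328/(16.4 + 8.328) = 2.445 V.
V_B = V_A × 0.2402 = 0.5874 V.

V_B ≈ 0.587 V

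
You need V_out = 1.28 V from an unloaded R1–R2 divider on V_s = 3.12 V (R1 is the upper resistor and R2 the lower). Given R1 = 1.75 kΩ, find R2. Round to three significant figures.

R2 ≈ 1.22 kΩ

The divider ratio is R2/(R1+R2) = 1.28/3.12 = 0.4103.
So R2 = R1 · V_out/(V_s − V_out) = 1.75 × 1.28/(3.12 − 1.28) = 1.75 × 0.6957 = 1.217 kΩ.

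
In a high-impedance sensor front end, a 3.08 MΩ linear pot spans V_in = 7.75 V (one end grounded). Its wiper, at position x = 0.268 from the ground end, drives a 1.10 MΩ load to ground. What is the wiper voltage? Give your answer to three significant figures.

V_out ≈ 1.34 V

Split the track: R_lower = x·R_p = 0.8254 MΩ, R_upper = (1−x)·R_p = 2.255 MΩ.
(x·R_p) ‖ R_L = 0.4716 MΩ.
V_out = 7.75 × 0.4716/(2.255 + 0.4716) = 1.341 V.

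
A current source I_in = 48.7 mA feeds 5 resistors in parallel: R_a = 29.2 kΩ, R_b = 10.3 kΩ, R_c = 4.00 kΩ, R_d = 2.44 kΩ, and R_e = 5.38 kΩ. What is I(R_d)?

I ≈ 20.4 mA

ΣG = 1/29.2 + 1/10.3 + 1/4.00 + 1/2.44 + 1/5.38 = 0.9770.
By the current-divider rule, I = I_in · G_k/ΣG = 48.7 × 0.4195 = 20.43 mA.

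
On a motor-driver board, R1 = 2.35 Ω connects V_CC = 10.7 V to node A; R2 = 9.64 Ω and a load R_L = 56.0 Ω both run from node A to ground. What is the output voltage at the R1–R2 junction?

First combine the lower leg with the load: R2 ‖ R_L = 8.224 Ω.
Now apply the divider: V_out = 10.7 × 0.7778 = 8.322 V.

V_out ≈ 8.32 V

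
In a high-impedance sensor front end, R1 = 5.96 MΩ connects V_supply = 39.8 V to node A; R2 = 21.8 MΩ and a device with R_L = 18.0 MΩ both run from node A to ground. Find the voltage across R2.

First combine the lower leg with the load: R2 ‖ R_L = 9.859 MΩ.
Voltage divider with the loaded lower leg: V_out = 39.8 × 9.859/(5.96 + 9.859) = 39.8 × 0.6232 = 24.81 V.

V_out ≈ 24.8 V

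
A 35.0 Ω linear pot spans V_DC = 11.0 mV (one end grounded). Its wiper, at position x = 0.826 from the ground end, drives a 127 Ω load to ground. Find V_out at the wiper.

Split the track: R_lower = x·R_p = 28.91 Ω, R_upper = (1−x)·R_p = 6.090 Ω.
R_L loads the lower segment: effective lower R = 23.55 Ω.
Loaded-divider output: V_out = 11.0 × 0.7945 = 8.740 mV.

V_out ≈ 8.74 mV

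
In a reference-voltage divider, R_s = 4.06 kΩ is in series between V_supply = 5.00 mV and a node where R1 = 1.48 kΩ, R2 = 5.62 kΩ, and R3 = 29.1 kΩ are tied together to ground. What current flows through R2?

I ≈ 0.193 µA

Combine the parallel branches: R_p = (1/1.48 + 1/5.62 + 1/29.1)⁻¹ = 1.126 kΩ.
V_A = 5.00 × 1.126/5.186 = 1.086 mV.
I(R2) = V_A / R2 = 1.086/5.62 = 0.1932 µA.
(Check via current divider: I_total = 0.9641 µA; share G_k/ΣG = 0.2004 → same result.)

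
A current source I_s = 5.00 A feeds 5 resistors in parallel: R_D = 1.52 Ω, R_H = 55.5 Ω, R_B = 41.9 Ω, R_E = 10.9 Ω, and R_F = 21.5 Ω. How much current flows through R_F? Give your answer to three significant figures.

I ≈ 0.278 A

Total conductance ΣG = 1/1.52 + 1/55.5 + 1/41.9 + 1/10.9 + 1/21.5 = 0.8380 (units of 1/Ω).
By the current-divider rule, I = I_s · G_k/ΣG = 5.00 × 0.05550 = 0.2775 A.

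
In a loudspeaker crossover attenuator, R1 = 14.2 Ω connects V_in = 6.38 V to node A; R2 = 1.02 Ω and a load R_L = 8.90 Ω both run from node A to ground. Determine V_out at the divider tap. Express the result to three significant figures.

First combine the lower leg with the load: R2 ‖ R_L = 0.9151 Ω.
Now apply the divider: V_out = 6.38 × 0.06054 = 0.3863 V.

V_out ≈ 0.386 V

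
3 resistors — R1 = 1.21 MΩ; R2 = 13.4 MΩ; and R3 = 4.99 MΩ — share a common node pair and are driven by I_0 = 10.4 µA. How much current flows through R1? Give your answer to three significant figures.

Conductances: ΣG = 1/1.21 + 1/13.4 + 1/4.99 = 1.101 (1/MΩ).
By the current-divider rule, I = I_0 · G_k/ΣG = 10.4 × 0.7503 = 7.803 µA.

I ≈ 7.80 µA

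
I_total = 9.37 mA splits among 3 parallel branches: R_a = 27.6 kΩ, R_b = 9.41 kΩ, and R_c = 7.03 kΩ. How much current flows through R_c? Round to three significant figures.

Conductances: ΣG = 1/27.6 + 1/9.41 + 1/7.03 = 0.2847 (1/kΩ).
R_c takes the fraction G_k/ΣG = 0.1422/0.2847 = 0.4996, so I = 9.37 × 0.4996 = 4.681 mA.

I ≈ 4.68 mA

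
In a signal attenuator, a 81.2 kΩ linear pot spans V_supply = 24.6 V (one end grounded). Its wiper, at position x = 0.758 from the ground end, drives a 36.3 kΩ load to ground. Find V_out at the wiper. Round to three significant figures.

V_out ≈ 13.2 V

Split the track: R_lower = x·R_p = 61.55 kΩ, R_upper = (1−x)·R_p = 19.65 kΩ.
R_L loads the lower segment: effective lower R = 22.83 kΩ.
Loaded-divider output: V_out = 24.6 × 0.5375 = 13.22 V.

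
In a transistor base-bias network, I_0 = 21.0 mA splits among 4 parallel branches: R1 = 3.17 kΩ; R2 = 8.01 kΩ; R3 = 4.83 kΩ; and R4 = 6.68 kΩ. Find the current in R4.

I ≈ 3.94 mA

Total conductance ΣG = 1/3.17 + 1/8.01 + 1/4.83 + 1/6.68 = 0.7970 (units of 1/kΩ).
Current divider: I(R4) = I_0 · G_k/ΣG = 21.0 × (0.1497/0.7970) = 21.0 × 0.1878 = 3.944 mA.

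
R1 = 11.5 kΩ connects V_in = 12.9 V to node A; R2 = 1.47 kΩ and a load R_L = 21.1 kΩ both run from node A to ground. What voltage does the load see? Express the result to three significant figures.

R2 ‖ R_L = (1.47 × 21.1)/(1.47 + 21.1) = 1.374 kΩ.
Then V_out = V_in · R2'/(R1 + R2') = 12.9 × 1.374/12.87 = 1.377 V.

V_out ≈ 1.38 V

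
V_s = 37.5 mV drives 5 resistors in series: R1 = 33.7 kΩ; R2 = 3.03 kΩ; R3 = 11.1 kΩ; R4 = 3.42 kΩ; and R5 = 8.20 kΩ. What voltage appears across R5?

V ≈ 5.17 mV

Total series resistance ΣR = 33.7 + 3.03 + 11.1 + 3.42 + 8.20 = 59.45 kΩ.
Voltage divider: V = V_s · (8.200 / 59.45) = 37.5 × 0.1379 = 5.172 mV.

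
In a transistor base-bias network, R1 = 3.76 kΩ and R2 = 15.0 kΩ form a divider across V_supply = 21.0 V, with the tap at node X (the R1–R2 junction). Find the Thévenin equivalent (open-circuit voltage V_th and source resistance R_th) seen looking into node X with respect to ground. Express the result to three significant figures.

V_th ≈ 16.8 V, R_th ≈ 3.01 kΩ

Open-circuit (no load on X): V_th = V_supply · R2/(R1 + R2) = 21.0 × 15.0/(3.760 + 15.0) = 16.79 V.
Looking into X with the source shorted: R_th = R1·R2/(R1+R2) = 3.760 × 15.0/18.76 = 3.006 kΩ.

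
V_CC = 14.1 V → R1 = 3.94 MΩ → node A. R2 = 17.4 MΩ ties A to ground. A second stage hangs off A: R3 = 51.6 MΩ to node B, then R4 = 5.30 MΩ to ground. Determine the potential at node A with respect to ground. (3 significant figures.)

Looking into the second stage from A: R3 + R4 = 56.90 MΩ appears in parallel with R2.
Effective lower resistance at A: R2 ‖ 56.90 = 13.33 MΩ.
So V_A = 14.1 × 0.7718 = 10.88 V.

V_A ≈ 10.9 V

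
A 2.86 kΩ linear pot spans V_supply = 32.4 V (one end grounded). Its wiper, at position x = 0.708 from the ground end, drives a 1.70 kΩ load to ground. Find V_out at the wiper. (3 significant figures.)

Split the track: R_lower = x·R_p = 2.025 kΩ, R_upper = (1−x)·R_p = 0.8351 kΩ.
R_L loads the lower segment: effective lower R = 0.9241 kΩ.
V_out = 32.4 × 0.9241/(0.8351 + 0.9241) = 17.02 V.
(Unloaded: V_out = x·V_supply = 22.9 V.)

V_out ≈ 17.0 V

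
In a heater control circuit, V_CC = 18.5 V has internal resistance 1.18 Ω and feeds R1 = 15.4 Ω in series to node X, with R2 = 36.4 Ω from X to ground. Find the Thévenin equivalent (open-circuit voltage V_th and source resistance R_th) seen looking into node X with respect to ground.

V_th ≈ 12.7 V, R_th ≈ 11.4 Ω

R1' = 1.18 + 15.4 = 16.58 Ω (source resistance + R1).
With X open, the divider is unloaded: V_th = 18.5 × 36.4/52.98 = 12.71 V.
With V_CC suppressed (replaced by a short), R_th = R1' ‖ R2 = (16.58 × 36.4)/(16.58 + 36.4) = 11.39 Ω.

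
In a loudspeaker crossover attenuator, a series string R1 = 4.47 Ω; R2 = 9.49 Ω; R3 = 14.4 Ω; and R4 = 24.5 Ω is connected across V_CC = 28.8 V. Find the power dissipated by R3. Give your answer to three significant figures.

P ≈ 4.27 W

Series current I = V_CC/ΣR = 28.8/52.86 = 0.5448 A.
V(R3) = I·R = 7.846 V; P = V·I = 7.846 × 0.5448 = 4.275 W.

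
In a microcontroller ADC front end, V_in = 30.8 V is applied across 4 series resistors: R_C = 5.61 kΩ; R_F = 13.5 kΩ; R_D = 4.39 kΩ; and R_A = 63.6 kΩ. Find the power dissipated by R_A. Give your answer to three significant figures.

ΣR = 87.10 kΩ → I = 30.8/87.10 = 0.3536 mA.
V(R_A) = I·R = 22.49 V; P = V·I = 22.49 × 0.3536 = 7.953 mW.

P ≈ 7.95 mW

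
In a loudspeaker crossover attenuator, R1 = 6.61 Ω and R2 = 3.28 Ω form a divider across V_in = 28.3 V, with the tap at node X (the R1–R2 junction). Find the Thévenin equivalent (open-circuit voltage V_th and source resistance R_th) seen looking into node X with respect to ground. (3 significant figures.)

With X open, the divider is unloaded: V_th = 28.3 × 3.28/9.890 = 9.386 V.
Zeroing V_in shorts the top of R1 to ground, so R_th = R1 ‖ R2 = 2.192 Ω.

V_th ≈ 9.39 V, R_th ≈ 2.19 Ω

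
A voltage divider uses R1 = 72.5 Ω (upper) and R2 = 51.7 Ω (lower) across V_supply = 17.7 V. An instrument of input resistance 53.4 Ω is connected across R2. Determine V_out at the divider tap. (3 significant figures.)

V_out ≈ 4.71 V

The load sits in parallel with R2, giving an effective lower resistance R2' = R2·R_L/(R2+R_L) = 26.27 Ω.
Now apply the divider: V_out = 17.7 × 0.2660 = 4.707 V.
(Unloaded it would be 7.37 V; the load pulls it down.)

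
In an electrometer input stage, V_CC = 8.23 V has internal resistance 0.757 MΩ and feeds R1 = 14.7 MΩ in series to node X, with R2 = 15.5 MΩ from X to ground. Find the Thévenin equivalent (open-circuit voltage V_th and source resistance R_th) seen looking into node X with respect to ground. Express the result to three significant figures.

V_th ≈ 4.12 V, R_th ≈ 7.74 MΩ

R1' = 0.757 + 14.7 = 15.46 MΩ (source resistance + R1).
With X open, the divider is unloaded: V_th = 8.23 × 15.5/30.96 = 4.121 V.
With V_CC suppressed (replaced by a short), R_th = R1' ‖ R2 = (15.46 × 15.5)/(15.46 + 15.5) = 7.739 MΩ.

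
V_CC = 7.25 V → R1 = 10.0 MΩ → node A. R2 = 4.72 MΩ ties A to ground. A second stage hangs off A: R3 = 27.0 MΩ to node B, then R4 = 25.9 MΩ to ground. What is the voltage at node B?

Looking into the second stage from A: R3 + R4 = 52.90 MΩ appears in parallel with R2.
R2 ‖ (R3+R4) = 4.333 MΩ.
First divider: V_A = V_CC · 4.333/(10.0 + 4.333) = 2.192 V.
Then the unloaded second divider: V_B = V_A × R4/(R3+R4) = 2.192 × 0.4896 = 1.073 V.

V_B ≈ 1.07 V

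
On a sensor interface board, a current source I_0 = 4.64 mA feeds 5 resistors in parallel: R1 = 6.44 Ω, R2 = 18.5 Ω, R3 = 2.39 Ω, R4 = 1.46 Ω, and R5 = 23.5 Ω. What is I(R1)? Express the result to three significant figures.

I ≈ 0.532 mA

Total conductance ΣG = 1/6.44 + 1/18.5 + 1/2.39 + 1/1.46 + 1/23.5 = 1.355 (units of 1/Ω).
By the current-divider rule, I = I_0 · G_k/ΣG = 4.64 × 0.1146 = 0.5316 mA.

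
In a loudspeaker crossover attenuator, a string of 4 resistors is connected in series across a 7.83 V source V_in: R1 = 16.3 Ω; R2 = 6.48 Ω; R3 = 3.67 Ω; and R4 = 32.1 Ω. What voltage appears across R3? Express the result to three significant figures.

Series total: ΣR = 16.3 + 6.48 + 3.67 + 32.1 = 58.55 Ω.
V = V_in · R/ΣR = 7.83 × 0.06268 = 0.4908 V.

V ≈ 0.491 V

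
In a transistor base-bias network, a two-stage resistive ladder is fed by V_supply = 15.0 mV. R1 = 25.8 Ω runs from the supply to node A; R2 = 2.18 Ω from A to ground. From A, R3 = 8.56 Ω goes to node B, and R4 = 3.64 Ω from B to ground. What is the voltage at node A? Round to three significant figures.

V_A ≈ 1.00 mV

Node A sees R2 in parallel with the series input of stage 2, R3 + R4 = 12.20 Ω.
Effective lower resistance at A: R2 ‖ 12.20 = 1.850 Ω.
V_A = 15.0 × 1.850/(25.8 + 1.850) = 1.003 mV.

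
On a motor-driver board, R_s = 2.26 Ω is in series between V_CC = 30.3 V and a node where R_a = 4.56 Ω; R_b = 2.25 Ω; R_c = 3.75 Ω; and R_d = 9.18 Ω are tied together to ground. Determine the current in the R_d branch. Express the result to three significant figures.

Parallel bank: R_p = 1/(1/4.56 + 1/2.25 + 1/3.75 + 1/9.18) = 0.9621 Ω.
Node voltage V_A = V_CC · R_p/(R_s + R_p) = 30.3 × 0.2986 = 9.048 V.
I(R_d) = V_A / R_d = 9.048/9.18 = 0.9856 A.

I ≈ 0.986 A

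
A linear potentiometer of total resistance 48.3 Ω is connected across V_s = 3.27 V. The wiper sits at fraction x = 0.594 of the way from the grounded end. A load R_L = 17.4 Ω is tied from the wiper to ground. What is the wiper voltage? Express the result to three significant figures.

V_out ≈ 1.16 V

The pot divides into 19.61 Ω above the wiper and 28.69 Ω below.
R_L loads the lower segment: effective lower R = 10.83 Ω.
Loaded-divider output: V_out = 3.27 × 0.3558 = 1.163 V.
(Unloaded: V_out = x·V_s = 1.94 V.)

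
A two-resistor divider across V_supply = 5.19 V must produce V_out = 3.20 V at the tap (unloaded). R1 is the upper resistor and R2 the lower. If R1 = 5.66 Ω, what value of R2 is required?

The divider ratio is R2/(R1+R2) = 3.20/5.19 = 0.6166.
Rearranging, R2 = R1·k/(1−k) = 5.66 × 1.608 = 9.102 Ω.

R2 ≈ 9.10 Ω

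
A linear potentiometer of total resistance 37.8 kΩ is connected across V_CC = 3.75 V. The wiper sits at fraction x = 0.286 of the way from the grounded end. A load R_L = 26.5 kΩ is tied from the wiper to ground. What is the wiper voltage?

V_out ≈ 0.831 V

Split the track: R_lower = x·R_p = 10.81 kΩ, R_upper = (1−x)·R_p = 26.99 kΩ.
R_L loads the lower segment: effective lower R = 7.678 kΩ.
Loaded-divider output: V_out = 3.75 × 0.2215 = 0.8306 V.
(Unloaded: V_out = x·V_CC = 1.07 V.)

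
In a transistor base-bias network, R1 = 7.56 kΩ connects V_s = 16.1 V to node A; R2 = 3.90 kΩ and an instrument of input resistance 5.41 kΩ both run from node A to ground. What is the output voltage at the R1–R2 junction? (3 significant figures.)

V_out ≈ 3.71 V

R2 ‖ R_L = (3.90 × 5.41)/(3.90 + 5.41) = 2.266 kΩ.
Now apply the divider: V_out = 16.1 × 0.2306 = 3.713 V.
(Unloaded it would be 5.48 V; the load pulls it down.)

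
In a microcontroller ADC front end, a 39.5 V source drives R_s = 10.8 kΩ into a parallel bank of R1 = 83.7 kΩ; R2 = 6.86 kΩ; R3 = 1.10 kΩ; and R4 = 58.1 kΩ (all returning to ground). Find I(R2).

I ≈ 0.453 mA

Parallel bank: R_p = 1/(1/83.7 + 1/6.86 + 1/1.10 + 1/58.1) = 0.9225 kΩ.
V_A = 39.5 × 0.9225/11.72 = 3.108 V.
Branch current I = V_A/R2 = 3.108/6.86 = 0.4531 mA.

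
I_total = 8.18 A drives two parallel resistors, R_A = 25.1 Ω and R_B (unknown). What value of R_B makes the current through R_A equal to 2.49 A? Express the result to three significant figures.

R_B ≈ 11.0 Ω

Two-branch current divider: I_A = I_total · R_B/(R_A + R_B).
With f = 0.3044, R_B = R_A · f/(1−f) = 25.1 × 0.4376 = 10.98 Ω.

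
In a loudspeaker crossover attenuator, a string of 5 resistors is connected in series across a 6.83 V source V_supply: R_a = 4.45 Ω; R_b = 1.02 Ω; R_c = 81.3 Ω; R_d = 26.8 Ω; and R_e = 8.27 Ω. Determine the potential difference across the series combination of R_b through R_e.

V ≈ 6.58 V

Total series resistance ΣR = 4.45 + 1.02 + 81.3 + 26.8 + 8.27 = 121.8 Ω.
R_{R_b..R_e} = 1.02 + 81.3 + 26.8 + 8.27 = 117.4 Ω.
V = V_supply · R/ΣR = 6.83 × 0.9635 = 6.581 V.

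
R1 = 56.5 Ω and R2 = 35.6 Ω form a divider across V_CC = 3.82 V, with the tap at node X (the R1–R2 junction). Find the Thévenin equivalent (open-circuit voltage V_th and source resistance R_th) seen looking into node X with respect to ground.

V_th is the unloaded tap voltage: V_CC · R2/(R1+R2) = 3.82 × 0.3865 = 1.477 V.
Zeroing V_CC shorts the top of R1 to ground, so R_th = R1 ‖ R2 = 21.84 Ω.

V_th ≈ 1.48 V, R_th ≈ 21.8 Ω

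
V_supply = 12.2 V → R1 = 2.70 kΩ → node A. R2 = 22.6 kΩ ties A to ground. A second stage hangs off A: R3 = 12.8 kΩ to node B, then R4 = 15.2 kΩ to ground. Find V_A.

Looking into the second stage from A: R3 + R4 = 28.00 kΩ appears in parallel with R2.
Effective lower resistance at A: R2 ‖ 28.00 = 12.51 kΩ.
First divider: V_A = V_supply · 12.51/(2.70 + 12.51) = 10.03 V.

V_A ≈ 10.0 V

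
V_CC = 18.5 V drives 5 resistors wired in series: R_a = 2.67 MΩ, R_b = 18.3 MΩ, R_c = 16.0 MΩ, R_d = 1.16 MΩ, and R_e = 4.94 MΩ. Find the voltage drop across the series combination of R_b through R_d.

V ≈ 15.2 V

Total series resistance ΣR = 2.67 + 18.3 + 16.0 + 1.16 + 4.94 = 43.07 MΩ.
R_{R_b..R_d} = 18.3 + 16.0 + 1.16 = 35.46 MΩ.
Voltage divider: V = V_CC · (35.46 / 43.07) = 18.5 × 0.8233 = 15.23 V.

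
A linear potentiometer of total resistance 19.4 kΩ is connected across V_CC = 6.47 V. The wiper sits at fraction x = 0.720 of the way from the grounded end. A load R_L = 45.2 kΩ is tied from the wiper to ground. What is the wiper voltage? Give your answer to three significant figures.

V_out ≈ 4.29 V

Split the track: R_lower = x·R_p = 13.97 kΩ, R_upper = (1−x)·R_p = 5.432 kΩ.
Lower segment in parallel with the load: 13.97 ‖ 45.2 = 10.67 kΩ.
Then V_out = V_CC · 10.67/(5.432 + 10.67) = 4.287 V.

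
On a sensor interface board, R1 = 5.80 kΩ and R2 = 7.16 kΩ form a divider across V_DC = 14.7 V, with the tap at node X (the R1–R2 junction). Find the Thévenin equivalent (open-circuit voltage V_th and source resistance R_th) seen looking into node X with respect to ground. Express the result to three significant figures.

V_th ≈ 8.12 V, R_th ≈ 3.20 kΩ

With X open, the divider is unloaded: V_th = 14.7 × 7.16/12.96 = 8.121 V.
Zeroing V_DC shorts the top of R1 to ground, so R_th = R1 ‖ R2 = 3.204 kΩ.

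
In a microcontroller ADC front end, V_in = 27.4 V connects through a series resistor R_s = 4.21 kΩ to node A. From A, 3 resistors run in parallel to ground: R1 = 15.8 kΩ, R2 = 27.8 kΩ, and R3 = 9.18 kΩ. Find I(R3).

Equivalent of the parallel group: R_p = 4.803 kΩ.
V_A = 27.4 × 4.803/9.013 = 14.60 V.
I(R3) = V_A / R3 = 14.60/9.18 = 1.591 mA.
(Check via current divider: I_total = 3.040 mA; share G_k/ΣG = 0.5232 → same result.)

I ≈ 1.59 mA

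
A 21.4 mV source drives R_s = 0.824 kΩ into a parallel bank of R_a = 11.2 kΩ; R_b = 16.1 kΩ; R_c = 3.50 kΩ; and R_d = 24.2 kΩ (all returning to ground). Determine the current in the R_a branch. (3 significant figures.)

Combine the parallel branches: R_p = (1/11.2 + 1/16.1 + 1/3.50 + 1/24.2)⁻¹ = 2.090 kΩ.
Node voltage V_A = V_DC · R_p/(R_s + R_p) = 21.4 × 0.7172 = 15.35 mV.
I(R_a) = V_A / R_a = 15.35/11.2 = 1.370 µA.

I ≈ 1.37 µA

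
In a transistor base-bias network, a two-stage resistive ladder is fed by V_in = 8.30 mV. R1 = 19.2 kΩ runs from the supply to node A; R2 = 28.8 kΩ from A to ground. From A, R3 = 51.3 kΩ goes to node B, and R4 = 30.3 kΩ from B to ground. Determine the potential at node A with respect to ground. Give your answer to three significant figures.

The second stage (R3 + R4 = 81.60 kΩ) loads node A in parallel with R2.
Effective lower resistance at A: R2 ‖ 81.60 = 21.29 kΩ.
So V_A = 8.30 × 0.5258 = 4.364 mV.

V_A ≈ 4.36 mV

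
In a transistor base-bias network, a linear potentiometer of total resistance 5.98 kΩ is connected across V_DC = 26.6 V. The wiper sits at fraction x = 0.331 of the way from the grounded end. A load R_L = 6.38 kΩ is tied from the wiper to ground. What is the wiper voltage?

Lower segment x·R_p = 1.979 kΩ; upper segment (1−x)·R_p = 4.001 kΩ.
R_L loads the lower segment: effective lower R = 1.511 kΩ.
Then V_out = V_DC · 1.511/(4.001 + 1.511) = 7.291 V.

V_out ≈ 7.29 V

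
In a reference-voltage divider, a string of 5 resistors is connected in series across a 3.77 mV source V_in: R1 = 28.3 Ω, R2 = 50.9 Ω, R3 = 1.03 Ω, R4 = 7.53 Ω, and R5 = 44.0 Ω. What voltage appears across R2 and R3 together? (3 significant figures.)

V ≈ 1.49 mV

ΣR = 28.3 + 50.9 + 1.03 + 7.53 + 44.0 = 131.8 Ω.
R_{R2..R3} = 50.9 + 1.03 = 51.93 Ω.
Voltage divider: V = V_in · (51.93 / 131.8) = 3.77 × 0.3941 = 1.486 mV.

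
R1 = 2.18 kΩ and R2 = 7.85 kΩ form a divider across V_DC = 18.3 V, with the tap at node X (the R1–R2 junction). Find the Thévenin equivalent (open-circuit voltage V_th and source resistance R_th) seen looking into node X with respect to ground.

V_th ≈ 14.3 V, R_th ≈ 1.71 kΩ

V_th is the unloaded tap voltage: V_DC · R2/(R1+R2) = 18.3 × 0.7827 = 14.32 V.
Looking into X with the source shorted: R_th = R1·R2/(R1+R2) = 2.180 × 7.85/10.03 = 1.706 kΩ.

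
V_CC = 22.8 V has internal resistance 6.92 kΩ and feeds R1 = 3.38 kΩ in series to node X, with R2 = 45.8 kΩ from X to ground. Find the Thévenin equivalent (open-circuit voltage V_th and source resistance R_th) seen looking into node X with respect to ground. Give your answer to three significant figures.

V_th ≈ 18.6 V, R_th ≈ 8.41 kΩ

R1' = 6.92 + 3.38 = 10.30 kΩ (source resistance + R1).
Open-circuit (no load on X): V_th = V_CC · R2/(R1' + R2) = 22.8 × 45.8/(10.30 + 45.8) = 18.61 V.
With V_CC suppressed (replaced by a short), R_th = R1' ‖ R2 = (10.30 × 45.8)/(10.30 + 45.8) = 8.409 kΩ.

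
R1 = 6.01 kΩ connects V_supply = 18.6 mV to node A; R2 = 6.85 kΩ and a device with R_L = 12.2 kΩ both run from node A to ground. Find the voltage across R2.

First combine the lower leg with the load: R2 ‖ R_L = 4.387 kΩ.
Now apply the divider: V_out = 18.6 × 0.4219 = 7.848 mV.

V_out ≈ 7.85 mV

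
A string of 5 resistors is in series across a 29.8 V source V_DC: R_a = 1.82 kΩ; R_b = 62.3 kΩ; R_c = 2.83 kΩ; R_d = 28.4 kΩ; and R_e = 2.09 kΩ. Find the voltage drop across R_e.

V ≈ 0.639 V

Total series resistance ΣR = 1.82 + 62.3 + 2.83 + 28.4 + 2.09 = 97.44 kΩ.
By the voltage-divider rule, V = 29.8 × 2.090/97.44 = 0.6392 V.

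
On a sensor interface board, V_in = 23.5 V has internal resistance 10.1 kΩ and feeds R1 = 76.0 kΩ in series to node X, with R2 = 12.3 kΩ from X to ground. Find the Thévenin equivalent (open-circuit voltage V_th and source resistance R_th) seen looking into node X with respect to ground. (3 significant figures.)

V_th ≈ 2.94 V, R_th ≈ 10.8 kΩ

R1' = 10.1 + 76.0 = 86.10 kΩ (source resistance + R1).
V_th is the unloaded tap voltage: V_in · R2/(R1'+R2) = 23.5 × 0.1250 = 2.938 V.
Looking into X with the source shorted: R_th = R1'·R2/(R1'+R2) = 86.10 × 12.3/98.40 = 10.76 kΩ.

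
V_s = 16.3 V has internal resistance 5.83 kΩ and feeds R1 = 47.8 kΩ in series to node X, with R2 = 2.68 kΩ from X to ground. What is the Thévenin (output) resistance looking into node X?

R1' = 5.83 + 47.8 = 53.63 kΩ (source resistance + R1).
Looking into X with the source shorted: R_th = R1'·R2/(R1'+R2) = 53.63 × 2.68/56.31 = 2.552 kΩ.

R_th ≈ 2.55 kΩ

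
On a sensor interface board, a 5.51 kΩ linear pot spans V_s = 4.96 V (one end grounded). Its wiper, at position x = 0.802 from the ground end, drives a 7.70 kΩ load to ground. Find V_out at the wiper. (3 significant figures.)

V_out ≈ 3.57 V

Lower segment x·R_p = 4.419 kΩ; upper segment (1−x)·R_p = 1.091 kΩ.
Lower segment in parallel with the load: 4.419 ‖ 7.70 = 2.808 kΩ.
V_out = 4.96 × 2.808/(1.091 + 2.808) = 3.572 V.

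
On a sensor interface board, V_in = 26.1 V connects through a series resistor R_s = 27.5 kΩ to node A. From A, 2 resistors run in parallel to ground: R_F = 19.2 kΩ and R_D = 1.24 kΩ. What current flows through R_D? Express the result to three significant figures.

I ≈ 0.855 mA

Parallel bank: R_p = 1/(1/19.2 + 1/1.24) = 1.165 kΩ.
V_A = 26.1 × 1.165/28.66 = 1.061 V.
I(R_D) = V_A / R_D = 1.061/1.24 = 0.8553 mA.
(Check via current divider: I_total = 0.9105 mA; share G_k/ΣG = 0.9393 → same result.)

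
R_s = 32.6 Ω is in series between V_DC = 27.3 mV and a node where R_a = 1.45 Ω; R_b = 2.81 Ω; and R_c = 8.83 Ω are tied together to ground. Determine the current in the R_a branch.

Equivalent of the parallel group: R_p = 0.8630 Ω.
Node voltage V_A = V_DC · R_p/(R_s + R_p) = 27.3 × 0.02579 = 0.7040 mV.
Branch current I = V_A/R_a = 0.7040/1.45 = 0.4855 mA.
(Check via current divider: I_total = 0.8158 mA; share G_k/ΣG = 0.5952 → same result.)

I ≈ 0.486 mA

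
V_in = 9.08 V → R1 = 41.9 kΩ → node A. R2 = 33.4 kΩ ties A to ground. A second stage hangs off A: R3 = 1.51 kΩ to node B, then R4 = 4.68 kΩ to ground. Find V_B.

Looking into the second stage from A: R3 + R4 = 6.190 kΩ appears in parallel with R2.
R2 ‖ (R3+R4) = 5.222 kΩ.
V_A = 9.08 × 5.222/(41.9 + 5.222) = 1.006 V.
Stage 2 is unloaded, so V_B = V_A · R4/(R3+R4) = 1.006 × 4.68/6.190 = 0.7608 V.

V_B ≈ 0.761 V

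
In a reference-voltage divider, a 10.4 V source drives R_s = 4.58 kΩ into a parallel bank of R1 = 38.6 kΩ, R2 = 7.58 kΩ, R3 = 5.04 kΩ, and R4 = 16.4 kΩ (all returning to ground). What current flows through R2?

I ≈ 0.471 mA

Combine the parallel branches: R_p = (1/38.6 + 1/7.58 + 1/5.04 + 1/16.4)⁻¹ = 2.397 kΩ.
V_A = 10.4 × 2.397/6.977 = 3.573 V.
I(R2) = V_A / R2 = 3.573/7.58 = 0.4713 mA.
(Equivalently: I_total = 1.491 mA, then current-divider fraction G_k/ΣG = 0.3162.)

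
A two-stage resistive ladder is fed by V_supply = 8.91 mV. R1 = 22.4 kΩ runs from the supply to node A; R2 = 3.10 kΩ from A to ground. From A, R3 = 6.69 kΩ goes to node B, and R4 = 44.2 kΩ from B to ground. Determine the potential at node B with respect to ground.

Looking into the second stage from A: R3 + R4 = 50.89 kΩ appears in parallel with R2.
R2 ‖ (R3+R4) = 2.922 kΩ.
First divider: V_A = V_supply · 2.922/(22.4 + 2.922) = 1.028 mV.
Then the unloaded second divider: V_B = V_A × R4/(R3+R4) = 1.028 × 0.8685 = 0.8930 mV.

V_B ≈ 0.893 mV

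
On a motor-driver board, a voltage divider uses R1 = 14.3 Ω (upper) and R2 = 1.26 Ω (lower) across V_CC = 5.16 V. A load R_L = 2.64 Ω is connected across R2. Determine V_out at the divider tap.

R2 ‖ R_L = (1.26 × 2.64)/(1.26 + 2.64) = 0.8529 Ω.
Then V_out = V_CC · R2'/(R1 + R2') = 5.16 × 0.8529/15.15 = 0.2904 V.
(Unloaded it would be 0.418 V; the load pulls it down.)

V_out ≈ 0.290 V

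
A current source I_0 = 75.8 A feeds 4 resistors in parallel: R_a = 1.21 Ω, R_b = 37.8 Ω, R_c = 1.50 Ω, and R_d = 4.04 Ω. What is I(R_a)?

Conductances: ΣG = 1/1.21 + 1/37.8 + 1/1.50 + 1/4.04 = 1.767 (1/Ω).
By the current-divider rule, I = I_0 · G_k/ΣG = 75.8 × 0.4677 = 35.45 A.

I ≈ 35.5 A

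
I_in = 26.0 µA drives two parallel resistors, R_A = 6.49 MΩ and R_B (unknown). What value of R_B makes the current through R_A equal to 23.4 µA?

R_B ≈ 58.4 MΩ

Two-branch current divider: I_A = I_in · R_B/(R_A + R_B).
With f = 0.9000, R_B = R_A · f/(1−f) = 6.49 × 9.000 = 58.41 MΩ.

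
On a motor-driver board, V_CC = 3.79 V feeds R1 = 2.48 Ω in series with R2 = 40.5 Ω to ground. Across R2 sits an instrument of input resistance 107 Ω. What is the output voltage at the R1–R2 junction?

The load sits in parallel with R2, giving an effective lower resistance R2' = R2·R_L/(R2+R_L) = 29.38 Ω.
Now apply the divider: V_out = 3.79 × 0.9222 = 3.495 V.

V_out ≈ 3.49 V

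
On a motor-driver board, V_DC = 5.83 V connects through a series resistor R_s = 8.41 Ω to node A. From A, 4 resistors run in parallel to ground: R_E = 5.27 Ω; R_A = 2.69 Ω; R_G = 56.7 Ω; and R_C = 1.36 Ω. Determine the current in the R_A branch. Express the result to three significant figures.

Combine the parallel branches: R_p = (1/5.27 + 1/2.69 + 1/56.7 + 1/1.36)⁻¹ = 0.7608 Ω.
V_A by voltage divider: V_A = 5.83 × 0.7608/(8.41 + 0.7608) = 0.4836 V.
I(R_A) = V_A / R_A = 0.4836/2.69 = 0.1798 A.

I ≈ 0.180 A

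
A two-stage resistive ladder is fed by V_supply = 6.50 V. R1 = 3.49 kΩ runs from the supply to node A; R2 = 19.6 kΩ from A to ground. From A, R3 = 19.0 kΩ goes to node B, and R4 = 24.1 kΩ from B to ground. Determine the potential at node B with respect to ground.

Looking into the second stage from A: R3 + R4 = 43.10 kΩ appears in parallel with R2.
Effective lower resistance at A: R2 ‖ 43.10 = 13.47 kΩ.
V_A = 6.50 × 13.47/(3.49 + 13.47) = 5.163 V.
Then the unloaded second divider: V_B = V_A × R4/(R3+R4) = 5.163 × 0.5592 = 2.887 V.

V_B ≈ 2.89 V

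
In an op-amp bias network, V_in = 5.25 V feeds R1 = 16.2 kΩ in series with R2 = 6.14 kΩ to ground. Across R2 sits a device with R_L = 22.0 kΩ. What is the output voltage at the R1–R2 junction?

R2 ‖ R_L = (6.14 × 22.0)/(6.14 + 22.0) = 4.800 kΩ.
Then V_out = V_in · R2'/(R1 + R2') = 5.25 × 4.800/21.00 = 1.200 V.

V_out ≈ 1.20 V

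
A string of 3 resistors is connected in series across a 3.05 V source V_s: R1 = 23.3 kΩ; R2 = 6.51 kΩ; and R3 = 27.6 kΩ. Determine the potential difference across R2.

V ≈ 0.346 V

Total series resistance ΣR = 23.3 + 6.51 + 27.6 = 57.41 kΩ.
By the voltage-divider rule, V = 3.05 × 6.510/57.41 = 0.3459 V.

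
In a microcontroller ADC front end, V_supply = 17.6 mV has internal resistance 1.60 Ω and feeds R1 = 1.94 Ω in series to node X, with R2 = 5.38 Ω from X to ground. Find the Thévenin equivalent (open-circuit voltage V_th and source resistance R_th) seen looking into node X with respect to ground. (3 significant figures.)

R1' = 1.60 + 1.94 = 3.540 Ω (source resistance + R1).
Open-circuit (no load on X): V_th = V_supply · R2/(R1' + R2) = 17.6 × 5.38/(3.540 + 5.38) = 10.62 mV.
Zeroing V_supply shorts the top of R1' to ground, so R_th = R1' ‖ R2 = 2.135 Ω.

V_th ≈ 10.6 mV, R_th ≈ 2.14 Ω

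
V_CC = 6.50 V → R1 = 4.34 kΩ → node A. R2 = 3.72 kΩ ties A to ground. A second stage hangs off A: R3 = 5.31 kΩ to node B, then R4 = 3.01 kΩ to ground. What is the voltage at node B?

Looking into the second stage from A: R3 + R4 = 8.320 kΩ appears in parallel with R2.
R2 ‖ (R3+R4) = 2.571 kΩ.
First divider: V_A = V_CC · 2.571/(4.34 + 2.571) = 2.418 V.
V_B = V_A × 0.3618 = 0.8747 V.

V_B ≈ 0.875 V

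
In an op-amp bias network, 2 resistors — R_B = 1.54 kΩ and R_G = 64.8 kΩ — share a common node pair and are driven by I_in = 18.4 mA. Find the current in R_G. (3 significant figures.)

For two parallel branches, I_k = I_in · (other R)/(sum of R).
I(R_G) = 18.4 × 1.54/(1.54 + 64.8) = 18.4 × 0.02321 = 0.4271 mA.

I ≈ 0.427 mA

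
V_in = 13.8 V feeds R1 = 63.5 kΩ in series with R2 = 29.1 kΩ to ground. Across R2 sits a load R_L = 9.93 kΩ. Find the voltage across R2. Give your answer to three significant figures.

R2 ‖ R_L = (29.1 × 9.93)/(29.1 + 9.93) = 7.404 kΩ.
Then V_out = V_in · R2'/(R1 + R2') = 13.8 × 7.404/70.90 = 1.441 V.
(Unloaded it would be 4.34 V; the load pulls it down.)

V_out ≈ 1.44 V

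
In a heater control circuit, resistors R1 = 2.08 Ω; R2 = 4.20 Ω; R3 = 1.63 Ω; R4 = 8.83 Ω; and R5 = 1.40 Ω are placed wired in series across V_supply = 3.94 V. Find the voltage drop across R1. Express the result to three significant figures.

V ≈ 0.452 V

ΣR = 2.08 + 4.20 + 1.63 + 8.83 + 1.40 = 18.14 Ω.
By the voltage-divider rule, V = 3.94 × 2.080/18.14 = 0.4518 V.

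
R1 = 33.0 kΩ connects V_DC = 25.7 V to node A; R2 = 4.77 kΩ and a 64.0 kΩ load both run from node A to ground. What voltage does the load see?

First combine the lower leg with the load: R2 ‖ R_L = 4.439 kΩ.
Voltage divider with the loaded lower leg: V_out = 25.7 × 4.439/(33.0 + 4.439) = 25.7 × 0.1186 = 3.047 V.

V_out ≈ 3.05 V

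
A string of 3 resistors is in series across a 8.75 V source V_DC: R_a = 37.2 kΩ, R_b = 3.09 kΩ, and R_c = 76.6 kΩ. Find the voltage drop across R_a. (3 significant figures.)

Series total: ΣR = 37.2 + 3.09 + 76.6 = 116.9 kΩ.
By the voltage-divider rule, V = 8.75 × 37.20/116.9 = 2.785 V.

V ≈ 2.78 V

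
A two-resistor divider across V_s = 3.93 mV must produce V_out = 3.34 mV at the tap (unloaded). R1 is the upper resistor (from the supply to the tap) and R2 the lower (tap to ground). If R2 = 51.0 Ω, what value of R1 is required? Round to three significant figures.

Required fraction k = V_out/V_s = 0.8499.
Rearranging, R1 = R2·(1−k)/k = 51.0 × 0.1766 = 9.009 Ω.

R1 ≈ 9.01 Ω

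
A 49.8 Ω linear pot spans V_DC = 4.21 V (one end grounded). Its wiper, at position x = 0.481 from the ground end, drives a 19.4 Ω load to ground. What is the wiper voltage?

Lower segment x·R_p = 23.95 Ω; upper segment (1−x)·R_p = 25.85 Ω.
R_L loads the lower segment: effective lower R = 10.72 Ω.
Then V_out = V_DC · 10.72/(25.85 + 10.72) = 1.234 V.

V_out ≈ 1.23 V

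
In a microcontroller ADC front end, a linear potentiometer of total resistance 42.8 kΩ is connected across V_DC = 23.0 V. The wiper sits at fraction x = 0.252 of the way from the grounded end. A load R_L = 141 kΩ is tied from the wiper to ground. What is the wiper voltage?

The pot divides into 32.01 kΩ above the wiper and 10.79 kΩ below.
R_L loads the lower segment: effective lower R = 10.02 kΩ.
Then V_out = V_DC · 10.02/(32.01 + 10.02) = 5.482 V.

V_out ≈ 5.48 V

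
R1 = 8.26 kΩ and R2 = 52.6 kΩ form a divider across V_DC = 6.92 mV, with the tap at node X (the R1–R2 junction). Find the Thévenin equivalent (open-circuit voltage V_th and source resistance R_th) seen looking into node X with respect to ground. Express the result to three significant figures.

Open-circuit (no load on X): V_th = V_DC · R2/(R1 + R2) = 6.92 × 52.6/(8.260 + 52.6) = 5.981 mV.
With V_DC suppressed (replaced by a short), R_th = R1 ‖ R2 = (8.260 × 52.6)/(8.260 + 52.6) = 7.139 kΩ.

V_th ≈ 5.98 mV, R_th ≈ 7.14 kΩ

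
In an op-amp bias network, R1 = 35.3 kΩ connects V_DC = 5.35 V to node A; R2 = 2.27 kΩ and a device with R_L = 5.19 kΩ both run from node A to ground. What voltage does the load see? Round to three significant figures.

First combine the lower leg with the load: R2 ‖ R_L = 1.579 kΩ.
Voltage divider with the loaded lower leg: V_out = 5.35 × 1.579/(35.3 + 1.579) = 5.35 × 0.04282 = 0.2291 V.

V_out ≈ 0.229 V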